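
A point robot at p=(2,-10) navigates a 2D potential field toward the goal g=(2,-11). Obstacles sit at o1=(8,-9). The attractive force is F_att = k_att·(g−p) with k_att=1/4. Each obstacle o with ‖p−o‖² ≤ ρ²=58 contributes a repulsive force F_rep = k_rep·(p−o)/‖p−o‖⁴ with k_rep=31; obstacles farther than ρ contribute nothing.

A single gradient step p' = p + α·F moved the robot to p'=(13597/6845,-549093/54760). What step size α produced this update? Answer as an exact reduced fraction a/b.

F_att = 1/4·(g−p) = 1/4·(0,-1) = (0.0000,-0.2500)
o1: d²=37 ≤ ρ²=58; F_rep = 31·(-6,-1)/37² = (-0.1359,-0.0226)
F = F_att + ΣF_rep = (-0.1359,-0.2726)
Δp = p'−p = (-0.0136,-0.0273); α = Δx/Fx = (-93/6845) / (-186/1369) = 1/10
check: Δy/Fy = (-1493/54760) / (-1493/5476) = 1/10 ✓

α = 1/10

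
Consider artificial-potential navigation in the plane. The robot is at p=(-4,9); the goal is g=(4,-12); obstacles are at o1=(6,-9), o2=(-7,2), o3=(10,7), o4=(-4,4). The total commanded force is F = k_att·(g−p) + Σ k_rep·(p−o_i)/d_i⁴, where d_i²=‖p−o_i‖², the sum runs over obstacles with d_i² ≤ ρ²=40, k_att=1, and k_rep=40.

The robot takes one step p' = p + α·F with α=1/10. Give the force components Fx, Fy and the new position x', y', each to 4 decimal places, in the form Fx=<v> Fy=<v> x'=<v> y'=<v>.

Fx=8.0000 Fy=-20.6800 x'=-3.2000 y'=6.9320

F_att = 1·(g−p) = 1·(8,-21) = (8.0000,-21.0000)
o1: d²=424 > ρ²=40 → inactive
o2: d²=58 > ρ²=40 → inactive
o3: d²=200 > ρ²=40 → inactive
o4: d²=25 ≤ ρ²=40; F_rep = 40·(0,5)/25² = (0.0000,0.3200)
F = F_att + ΣF_rep = (8.0000,-20.6800)
p' = p + 1/10·F = (-3.2000,6.9320)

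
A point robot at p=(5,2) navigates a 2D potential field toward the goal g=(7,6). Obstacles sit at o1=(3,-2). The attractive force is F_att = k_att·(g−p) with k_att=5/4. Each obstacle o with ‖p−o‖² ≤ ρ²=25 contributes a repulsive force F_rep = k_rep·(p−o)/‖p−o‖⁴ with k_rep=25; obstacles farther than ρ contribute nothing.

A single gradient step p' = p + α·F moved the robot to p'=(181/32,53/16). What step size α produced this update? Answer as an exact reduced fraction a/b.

α = 1/4

F_att = 5/4·(g−p) = 5/4·(2,4) = (2.5000,5.0000)
o1: d²=20 ≤ ρ²=25; F_rep = 25·(2,4)/20² = (0.1250,0.2500)
F = F_att + ΣF_rep = (2.6250,5.2500)
Δp = p'−p = (0.6562,1.3125); α = Δx/Fx = (21/32) / (21/8) = 1/4
check: Δy/Fy = (21/16) / (21/4) = 1/4 ✓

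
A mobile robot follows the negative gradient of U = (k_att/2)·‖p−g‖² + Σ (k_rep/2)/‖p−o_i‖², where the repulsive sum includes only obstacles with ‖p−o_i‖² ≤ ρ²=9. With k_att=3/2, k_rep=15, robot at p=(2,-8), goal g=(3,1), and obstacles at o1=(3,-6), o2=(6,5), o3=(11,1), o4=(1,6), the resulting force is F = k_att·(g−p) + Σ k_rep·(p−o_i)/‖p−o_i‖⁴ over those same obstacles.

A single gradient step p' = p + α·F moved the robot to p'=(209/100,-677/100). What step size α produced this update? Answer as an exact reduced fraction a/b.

F_att = 3/2·(g−p) = 3/2·(1,9) = (1.5000,13.5000)
o1: d²=5 ≤ ρ²=9; F_rep = 15·(-1,-2)/5² = (-0.6000,-1.2000)
o2: d²=185 > ρ²=9 → inactive
o3: d²=162 > ρ²=9 → inactive
o4: d²=197 > ρ²=9 → inactive
F = F_att + ΣF_rep = (0.9000,12.3000)
Δp = p'−p = (0.0900,1.2300); α = Δx/Fx = (9/100) / (9/10) = 1/10
check: Δy/Fy = (123/100) / (123/10) = 1/10 ✓

α = 1/10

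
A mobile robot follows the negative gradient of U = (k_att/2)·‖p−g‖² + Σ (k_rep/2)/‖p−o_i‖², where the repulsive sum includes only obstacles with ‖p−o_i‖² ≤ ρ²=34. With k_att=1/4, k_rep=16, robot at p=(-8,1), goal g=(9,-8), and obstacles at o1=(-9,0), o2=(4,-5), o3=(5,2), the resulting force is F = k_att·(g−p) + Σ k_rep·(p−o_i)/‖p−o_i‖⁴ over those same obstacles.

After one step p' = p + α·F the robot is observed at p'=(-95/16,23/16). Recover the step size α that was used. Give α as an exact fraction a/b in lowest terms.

F_att = 1/4·(g−p) = 1/4·(17,-9) = (4.2500,-2.2500)
o1: d²=2 ≤ ρ²=34; F_rep = 16·(1,1)/2² = (4.0000,4.0000)
o2: d²=180 > ρ²=34 → inactive
o3: d²=170 > ρ²=34 → inactive
F = F_att + ΣF_rep = (8.2500,1.7500)
Δp = p'−p = (2.0625,0.4375); α = Δx/Fx = (33/16) / (33/4) = 1/4
check: Δy/Fy = (7/16) / (7/4) = 1/4 ✓

α = 1/4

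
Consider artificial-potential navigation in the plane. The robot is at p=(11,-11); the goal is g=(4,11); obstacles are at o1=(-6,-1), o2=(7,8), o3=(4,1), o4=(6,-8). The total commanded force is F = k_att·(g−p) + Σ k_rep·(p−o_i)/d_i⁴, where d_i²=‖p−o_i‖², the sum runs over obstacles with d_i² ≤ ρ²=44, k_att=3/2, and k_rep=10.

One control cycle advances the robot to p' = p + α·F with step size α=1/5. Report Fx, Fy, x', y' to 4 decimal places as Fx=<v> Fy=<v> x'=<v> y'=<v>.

F_att = 3/2·(g−p) = 3/2·(-7,22) = (-10.5000,33.0000)
o1: d²=389 > ρ²=44 → inactive
o2: d²=377 > ρ²=44 → inactive
o3: d²=193 > ρ²=44 → inactive
o4: d²=34 ≤ ρ²=44; F_rep = 10·(5,-3)/34² = (0.0433,-0.0260)
F = F_att + ΣF_rep = (-10.4567,32.9740)
p' = p + 1/5·F = (8.9087,-4.4052)

Fx=-10.4567 Fy=32.9740 x'=8.9087 y'=-4.4052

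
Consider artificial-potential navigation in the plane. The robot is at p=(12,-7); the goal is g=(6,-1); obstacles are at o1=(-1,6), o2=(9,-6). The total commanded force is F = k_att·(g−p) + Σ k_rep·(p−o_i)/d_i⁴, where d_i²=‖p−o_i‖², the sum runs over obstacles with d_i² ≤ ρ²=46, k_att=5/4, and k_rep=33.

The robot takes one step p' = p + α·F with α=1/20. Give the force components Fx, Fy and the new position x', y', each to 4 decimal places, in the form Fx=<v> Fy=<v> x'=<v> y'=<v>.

F_att = 5/4·(g−p) = 5/4·(-6,6) = (-7.5000,7.5000)
o1: d²=338 > ρ²=46 → inactive
o2: d²=10 ≤ ρ²=46; F_rep = 33·(3,-1)/10² = (0.9900,-0.3300)
F = F_att + ΣF_rep = (-6.5100,7.1700)
p' = p + 1/20·F = (11.6745,-6.6415)

Fx=-6.5100 Fy=7.1700 x'=11.6745 y'=-6.6415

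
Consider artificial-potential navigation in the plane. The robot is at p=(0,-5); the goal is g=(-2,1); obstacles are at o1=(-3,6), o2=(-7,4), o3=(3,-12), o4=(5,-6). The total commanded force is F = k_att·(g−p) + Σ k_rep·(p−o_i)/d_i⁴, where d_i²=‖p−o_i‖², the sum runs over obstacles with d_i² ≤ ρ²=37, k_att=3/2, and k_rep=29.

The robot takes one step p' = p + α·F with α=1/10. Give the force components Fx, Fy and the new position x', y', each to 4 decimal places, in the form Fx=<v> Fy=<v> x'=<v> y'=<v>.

F_att = 3/2·(g−p) = 3/2·(-2,6) = (-3.0000,9.0000)
o1: d²=130 > ρ²=37 → inactive
o2: d²=130 > ρ²=37 → inactive
o3: d²=58 > ρ²=37 → inactive
o4: d²=26 ≤ ρ²=37; F_rep = 29·(-5,1)/26² = (-0.2145,0.0429)
F = F_att + ΣF_rep = (-3.2145,9.0429)
p' = p + 1/10·F = (-0.3214,-4.0957)

Fx=-3.2145 Fy=9.0429 x'=-0.3214 y'=-4.0957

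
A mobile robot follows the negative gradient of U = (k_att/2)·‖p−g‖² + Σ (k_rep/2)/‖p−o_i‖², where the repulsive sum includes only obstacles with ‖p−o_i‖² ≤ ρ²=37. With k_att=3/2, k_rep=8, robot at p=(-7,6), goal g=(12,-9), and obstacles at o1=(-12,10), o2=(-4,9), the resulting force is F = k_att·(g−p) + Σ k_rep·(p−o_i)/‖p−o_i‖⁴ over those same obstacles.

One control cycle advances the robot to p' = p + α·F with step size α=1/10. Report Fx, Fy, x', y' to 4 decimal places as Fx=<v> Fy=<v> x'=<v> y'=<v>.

Fx=28.4259 Fy=-22.5741 x'=-4.1574 y'=3.7426

F_att = 3/2·(g−p) = 3/2·(19,-15) = (28.5000,-22.5000)
o1: d²=41 > ρ²=37 → inactive
o2: d²=18 ≤ ρ²=37; F_rep = 8·(-3,-3)/18² = (-0.0741,-0.0741)
F = F_att + ΣF_rep = (28.4259,-22.5741)
p' = p + 1/10·F = (-4.1574,3.7426)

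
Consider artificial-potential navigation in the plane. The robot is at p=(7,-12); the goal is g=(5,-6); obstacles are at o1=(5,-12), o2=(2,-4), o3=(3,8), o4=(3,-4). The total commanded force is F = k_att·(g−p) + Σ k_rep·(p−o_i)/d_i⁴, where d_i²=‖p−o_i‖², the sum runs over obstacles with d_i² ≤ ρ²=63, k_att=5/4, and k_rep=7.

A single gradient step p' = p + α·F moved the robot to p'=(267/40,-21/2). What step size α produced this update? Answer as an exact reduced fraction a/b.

α = 1/5

F_att = 5/4·(g−p) = 5/4·(-2,6) = (-2.5000,7.5000)
o1: d²=4 ≤ ρ²=63; F_rep = 7·(2,0)/4² = (0.8750,0.0000)
o2: d²=89 > ρ²=63 → inactive
o3: d²=416 > ρ²=63 → inactive
o4: d²=80 > ρ²=63 → inactive
F = F_att + ΣF_rep = (-1.6250,7.5000)
Δp = p'−p = (-0.3250,1.5000); α = Δx/Fx = (-13/40) / (-13/8) = 1/5
check: Δy/Fy = (3/2) / (15/2) = 1/5 ✓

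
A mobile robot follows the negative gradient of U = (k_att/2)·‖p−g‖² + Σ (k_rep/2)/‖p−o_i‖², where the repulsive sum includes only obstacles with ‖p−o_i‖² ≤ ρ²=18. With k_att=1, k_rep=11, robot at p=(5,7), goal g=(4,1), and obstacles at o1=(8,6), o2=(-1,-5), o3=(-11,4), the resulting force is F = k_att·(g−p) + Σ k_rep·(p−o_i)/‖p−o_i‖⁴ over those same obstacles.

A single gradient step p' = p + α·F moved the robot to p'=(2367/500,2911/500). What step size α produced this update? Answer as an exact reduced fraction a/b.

α = 1/5

F_att = 1·(g−p) = 1·(-1,-6) = (-1.0000,-6.0000)
o1: d²=10 ≤ ρ²=18; F_rep = 11·(-3,1)/10² = (-0.3300,0.1100)
o2: d²=180 > ρ²=18 → inactive
o3: d²=265 > ρ²=18 → inactive
F = F_att + ΣF_rep = (-1.3300,-5.8900)
Δp = p'−p = (-0.2660,-1.1780); α = Δx/Fx = (-133/500) / (-133/100) = 1/5
check: Δy/Fy = (-589/500) / (-589/100) = 1/5 ✓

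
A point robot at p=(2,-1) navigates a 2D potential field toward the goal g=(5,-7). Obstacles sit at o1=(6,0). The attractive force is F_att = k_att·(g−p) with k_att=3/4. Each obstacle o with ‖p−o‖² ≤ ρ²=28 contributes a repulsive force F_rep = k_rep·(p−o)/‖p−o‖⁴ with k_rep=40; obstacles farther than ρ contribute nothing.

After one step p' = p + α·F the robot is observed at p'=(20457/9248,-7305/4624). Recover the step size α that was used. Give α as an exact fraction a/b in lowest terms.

F_att = 3/4·(g−p) = 3/4·(3,-6) = (2.2500,-4.5000)
o1: d²=17 ≤ ρ²=28; F_rep = 40·(-4,-1)/17² = (-0.5536,-0.1384)
F = F_att + ΣF_rep = (1.6964,-4.6384)
Δp = p'−p = (0.2120,-0.5798); α = Δx/Fx = (1961/9248) / (1961/1156) = 1/8
check: Δy/Fy = (-2681/4624) / (-2681/578) = 1/8 ✓

α = 1/8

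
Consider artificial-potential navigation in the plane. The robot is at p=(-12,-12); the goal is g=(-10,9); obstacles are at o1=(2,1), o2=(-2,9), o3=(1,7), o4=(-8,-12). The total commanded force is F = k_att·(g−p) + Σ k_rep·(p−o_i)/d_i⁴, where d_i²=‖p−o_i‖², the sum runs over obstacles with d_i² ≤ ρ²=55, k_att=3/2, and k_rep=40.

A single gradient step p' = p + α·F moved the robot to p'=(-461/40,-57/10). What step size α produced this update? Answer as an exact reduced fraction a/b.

α = 1/5

F_att = 3/2·(g−p) = 3/2·(2,21) = (3.0000,31.5000)
o1: d²=365 > ρ²=55 → inactive
o2: d²=541 > ρ²=55 → inactive
o3: d²=530 > ρ²=55 → inactive
o4: d²=16 ≤ ρ²=55; F_rep = 40·(-4,0)/16² = (-0.6250,0.0000)
F = F_att + ΣF_rep = (2.3750,31.5000)
Δp = p'−p = (0.4750,6.3000); α = Δx/Fx = (19/40) / (19/8) = 1/5
check: Δy/Fy = (63/10) / (63/2) = 1/5 ✓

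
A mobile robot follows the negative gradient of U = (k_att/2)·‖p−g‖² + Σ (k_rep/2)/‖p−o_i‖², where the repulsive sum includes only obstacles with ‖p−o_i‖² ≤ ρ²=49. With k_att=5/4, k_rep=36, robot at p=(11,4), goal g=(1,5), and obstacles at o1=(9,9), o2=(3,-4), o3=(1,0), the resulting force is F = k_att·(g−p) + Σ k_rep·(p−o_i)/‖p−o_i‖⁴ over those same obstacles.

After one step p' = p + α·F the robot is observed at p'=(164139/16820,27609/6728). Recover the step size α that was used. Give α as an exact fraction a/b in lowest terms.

F_att = 5/4·(g−p) = 5/4·(-10,1) = (-12.5000,1.2500)
o1: d²=29 ≤ ρ²=49; F_rep = 36·(2,-5)/29² = (0.0856,-0.2140)
o2: d²=128 > ρ²=49 → inactive
o3: d²=116 > ρ²=49 → inactive
F = F_att + ΣF_rep = (-12.4144,1.0360)
Δp = p'−p = (-1.2414,0.1036); α = Δx/Fx = (-20881/16820) / (-20881/1682) = 1/10
check: Δy/Fy = (697/6728) / (3485/3364) = 1/10 ✓

α = 1/10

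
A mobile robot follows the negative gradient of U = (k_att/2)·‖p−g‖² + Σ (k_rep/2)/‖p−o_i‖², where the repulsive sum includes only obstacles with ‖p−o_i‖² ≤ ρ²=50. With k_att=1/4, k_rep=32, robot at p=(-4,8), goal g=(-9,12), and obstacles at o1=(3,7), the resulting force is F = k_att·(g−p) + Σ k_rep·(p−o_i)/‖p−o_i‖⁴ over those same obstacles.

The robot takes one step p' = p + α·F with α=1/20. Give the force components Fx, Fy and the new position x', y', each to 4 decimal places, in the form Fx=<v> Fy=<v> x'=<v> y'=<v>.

F_att = 1/4·(g−p) = 1/4·(-5,4) = (-1.2500,1.0000)
o1: d²=50 ≤ ρ²=50; F_rep = 32·(-7,1)/50² = (-0.0896,0.0128)
F = F_att + ΣF_rep = (-1.3396,1.0128)
p' = p + 1/20·F = (-4.0670,8.0506)

Fx=-1.3396 Fy=1.0128 x'=-4.0670 y'=8.0506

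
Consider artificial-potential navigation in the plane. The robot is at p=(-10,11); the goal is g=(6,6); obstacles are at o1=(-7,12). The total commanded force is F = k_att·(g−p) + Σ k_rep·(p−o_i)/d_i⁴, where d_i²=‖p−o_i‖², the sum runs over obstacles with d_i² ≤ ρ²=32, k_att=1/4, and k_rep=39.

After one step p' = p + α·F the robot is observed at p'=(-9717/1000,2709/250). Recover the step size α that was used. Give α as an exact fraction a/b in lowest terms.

F_att = 1/4·(g−p) = 1/4·(16,-5) = (4.0000,-1.2500)
o1: d²=10 ≤ ρ²=32; F_rep = 39·(-3,-1)/10² = (-1.1700,-0.3900)
F = F_att + ΣF_rep = (2.8300,-1.6400)
Δp = p'−p = (0.2830,-0.1640); α = Δx/Fx = (283/1000) / (283/100) = 1/10
check: Δy/Fy = (-41/250) / (-41/25) = 1/10 ✓

α = 1/10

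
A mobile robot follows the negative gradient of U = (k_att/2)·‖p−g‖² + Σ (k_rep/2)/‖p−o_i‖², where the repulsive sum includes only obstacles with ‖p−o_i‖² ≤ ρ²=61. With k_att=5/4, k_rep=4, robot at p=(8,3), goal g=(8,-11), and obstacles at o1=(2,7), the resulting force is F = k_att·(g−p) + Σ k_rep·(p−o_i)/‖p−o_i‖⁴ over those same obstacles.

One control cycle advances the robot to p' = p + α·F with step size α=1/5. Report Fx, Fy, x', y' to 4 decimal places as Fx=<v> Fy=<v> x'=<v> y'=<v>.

F_att = 5/4·(g−p) = 5/4·(0,-14) = (0.0000,-17.5000)
o1: d²=52 ≤ ρ²=61; F_rep = 4·(6,-4)/52² = (0.0089,-0.0059)
F = F_att + ΣF_rep = (0.0089,-17.5059)
p' = p + 1/5·F = (8.0018,-0.5012)

Fx=0.0089 Fy=-17.5059 x'=8.0018 y'=-0.5012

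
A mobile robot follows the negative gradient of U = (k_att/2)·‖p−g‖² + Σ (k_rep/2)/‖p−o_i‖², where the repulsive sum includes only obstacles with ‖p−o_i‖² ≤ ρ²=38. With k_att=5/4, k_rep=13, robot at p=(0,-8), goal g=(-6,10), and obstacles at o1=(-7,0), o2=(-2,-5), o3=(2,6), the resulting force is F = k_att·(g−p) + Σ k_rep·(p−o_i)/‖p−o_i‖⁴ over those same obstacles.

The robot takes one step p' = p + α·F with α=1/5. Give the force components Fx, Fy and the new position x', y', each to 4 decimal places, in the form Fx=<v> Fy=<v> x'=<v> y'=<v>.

Fx=-7.3462 Fy=22.2692 x'=-1.4692 y'=-3.5462

F_att = 5/4·(g−p) = 5/4·(-6,18) = (-7.5000,22.5000)
o1: d²=113 > ρ²=38 → inactive
o2: d²=13 ≤ ρ²=38; F_rep = 13·(2,-3)/13² = (0.1538,-0.2308)
o3: d²=200 > ρ²=38 → inactive
F = F_att + ΣF_rep = (-7.3462,22.2692)
p' = p + 1/5·F = (-1.4692,-3.5462)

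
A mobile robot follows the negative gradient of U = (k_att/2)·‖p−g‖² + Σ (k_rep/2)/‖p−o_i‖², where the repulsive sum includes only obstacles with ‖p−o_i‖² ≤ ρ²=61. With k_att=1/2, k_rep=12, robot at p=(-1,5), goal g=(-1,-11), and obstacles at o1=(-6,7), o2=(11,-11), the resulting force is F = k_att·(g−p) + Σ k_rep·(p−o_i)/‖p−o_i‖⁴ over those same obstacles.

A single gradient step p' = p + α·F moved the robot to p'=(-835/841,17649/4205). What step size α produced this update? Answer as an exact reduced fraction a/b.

α = 1/10

F_att = 1/2·(g−p) = 1/2·(0,-16) = (0.0000,-8.0000)
o1: d²=29 ≤ ρ²=61; F_rep = 12·(5,-2)/29² = (0.0713,-0.0285)
o2: d²=400 > ρ²=61 → inactive
F = F_att + ΣF_rep = (0.0713,-8.0285)
Δp = p'−p = (0.0071,-0.8029); α = Δx/Fx = (6/841) / (60/841) = 1/10
check: Δy/Fy = (-3376/4205) / (-6752/841) = 1/10 ✓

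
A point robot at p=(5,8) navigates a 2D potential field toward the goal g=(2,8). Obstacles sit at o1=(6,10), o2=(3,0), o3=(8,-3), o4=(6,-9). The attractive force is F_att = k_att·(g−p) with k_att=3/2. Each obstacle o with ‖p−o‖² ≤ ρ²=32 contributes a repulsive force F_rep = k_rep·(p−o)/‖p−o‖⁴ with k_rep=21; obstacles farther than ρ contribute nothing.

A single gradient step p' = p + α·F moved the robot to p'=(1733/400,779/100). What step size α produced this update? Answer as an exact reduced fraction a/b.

α = 1/8

F_att = 3/2·(g−p) = 3/2·(-3,0) = (-4.5000,0.0000)
o1: d²=5 ≤ ρ²=32; F_rep = 21·(-1,-2)/5² = (-0.8400,-1.6800)
o2: d²=68 > ρ²=32 → inactive
o3: d²=130 > ρ²=32 → inactive
o4: d²=290 > ρ²=32 → inactive
F = F_att + ΣF_rep = (-5.3400,-1.6800)
Δp = p'−p = (-0.6675,-0.2100); α = Δx/Fx = (-267/400) / (-267/50) = 1/8
check: Δy/Fy = (-21/100) / (-42/25) = 1/8 ✓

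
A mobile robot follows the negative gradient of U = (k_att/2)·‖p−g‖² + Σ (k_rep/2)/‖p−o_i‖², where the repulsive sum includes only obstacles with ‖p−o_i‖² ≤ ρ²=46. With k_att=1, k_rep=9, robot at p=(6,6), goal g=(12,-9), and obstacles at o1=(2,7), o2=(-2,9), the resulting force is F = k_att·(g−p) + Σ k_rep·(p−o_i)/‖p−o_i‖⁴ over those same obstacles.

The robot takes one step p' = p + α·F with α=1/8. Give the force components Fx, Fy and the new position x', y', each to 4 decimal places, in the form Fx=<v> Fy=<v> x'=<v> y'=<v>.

F_att = 1·(g−p) = 1·(6,-15) = (6.0000,-15.0000)
o1: d²=17 ≤ ρ²=46; F_rep = 9·(4,-1)/17² = (0.1246,-0.0311)
o2: d²=73 > ρ²=46 → inactive
F = F_att + ΣF_rep = (6.1246,-15.0311)
p' = p + 1/8·F = (6.7656,4.1211)

Fx=6.1246 Fy=-15.0311 x'=6.7656 y'=4.1211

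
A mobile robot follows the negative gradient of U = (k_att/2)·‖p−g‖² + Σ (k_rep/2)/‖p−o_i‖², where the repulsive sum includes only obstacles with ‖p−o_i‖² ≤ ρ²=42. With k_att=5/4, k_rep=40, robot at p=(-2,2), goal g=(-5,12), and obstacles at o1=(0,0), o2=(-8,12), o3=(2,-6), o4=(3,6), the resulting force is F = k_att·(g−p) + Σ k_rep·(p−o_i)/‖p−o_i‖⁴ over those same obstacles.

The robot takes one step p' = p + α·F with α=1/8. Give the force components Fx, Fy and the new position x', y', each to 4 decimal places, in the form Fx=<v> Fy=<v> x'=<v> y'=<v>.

Fx=-5.1190 Fy=13.6548 x'=-2.6399 y'=3.7069

F_att = 5/4·(g−p) = 5/4·(-3,10) = (-3.7500,12.5000)
o1: d²=8 ≤ ρ²=42; F_rep = 40·(-2,2)/8² = (-1.2500,1.2500)
o2: d²=136 > ρ²=42 → inactive
o3: d²=80 > ρ²=42 → inactive
o4: d²=41 ≤ ρ²=42; F_rep = 40·(-5,-4)/41² = (-0.1190,-0.0952)
F = F_att + ΣF_rep = (-5.1190,13.6548)
p' = p + 1/8·F = (-2.6399,3.7069)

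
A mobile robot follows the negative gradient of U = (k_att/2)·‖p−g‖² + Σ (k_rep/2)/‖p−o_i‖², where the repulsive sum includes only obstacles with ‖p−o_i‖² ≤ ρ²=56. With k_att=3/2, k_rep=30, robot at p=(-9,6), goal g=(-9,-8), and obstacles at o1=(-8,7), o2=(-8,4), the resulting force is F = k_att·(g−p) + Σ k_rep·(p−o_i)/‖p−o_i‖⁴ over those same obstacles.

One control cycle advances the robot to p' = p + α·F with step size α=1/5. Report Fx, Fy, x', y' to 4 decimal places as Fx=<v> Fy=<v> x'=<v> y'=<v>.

Fx=-8.7000 Fy=-26.1000 x'=-10.7400 y'=0.7800

F_att = 3/2·(g−p) = 3/2·(0,-14) = (0.0000,-21.0000)
o1: d²=2 ≤ ρ²=56; F_rep = 30·(-1,-1)/2² = (-7.5000,-7.5000)
o2: d²=5 ≤ ρ²=56; F_rep = 30·(-1,2)/5² = (-1.2000,2.4000)
F = F_att + ΣF_rep = (-8.7000,-26.1000)
p' = p + 1/5·F = (-10.7400,0.7800)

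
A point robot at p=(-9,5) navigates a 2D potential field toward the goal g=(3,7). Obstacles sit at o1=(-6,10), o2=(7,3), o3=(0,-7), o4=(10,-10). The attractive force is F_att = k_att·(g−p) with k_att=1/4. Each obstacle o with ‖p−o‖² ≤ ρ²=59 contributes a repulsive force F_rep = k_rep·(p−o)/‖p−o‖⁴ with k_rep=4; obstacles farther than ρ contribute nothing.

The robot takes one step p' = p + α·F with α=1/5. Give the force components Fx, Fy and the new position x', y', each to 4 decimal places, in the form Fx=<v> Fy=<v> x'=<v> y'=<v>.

F_att = 1/4·(g−p) = 1/4·(12,2) = (3.0000,0.5000)
o1: d²=34 ≤ ρ²=59; F_rep = 4·(-3,-5)/34² = (-0.0104,-0.0173)
o2: d²=260 > ρ²=59 → inactive
o3: d²=225 > ρ²=59 → inactive
o4: d²=586 > ρ²=59 → inactive
F = F_att + ΣF_rep = (2.9896,0.4827)
p' = p + 1/5·F = (-8.4021,5.0965)

Fx=2.9896 Fy=0.4827 x'=-8.4021 y'=5.0965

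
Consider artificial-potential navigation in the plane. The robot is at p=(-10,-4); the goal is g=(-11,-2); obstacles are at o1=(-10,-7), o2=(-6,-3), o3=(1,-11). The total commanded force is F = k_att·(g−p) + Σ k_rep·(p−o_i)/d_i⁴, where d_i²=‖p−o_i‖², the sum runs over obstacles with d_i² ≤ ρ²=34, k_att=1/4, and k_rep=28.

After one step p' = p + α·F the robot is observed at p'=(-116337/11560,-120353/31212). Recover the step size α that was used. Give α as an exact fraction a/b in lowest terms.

α = 1/10

F_att = 1/4·(g−p) = 1/4·(-1,2) = (-0.2500,0.5000)
o1: d²=9 ≤ ρ²=34; F_rep = 28·(0,3)/9² = (0.0000,1.0370)
o2: d²=17 ≤ ρ²=34; F_rep = 28·(-4,-1)/17² = (-0.3875,-0.0969)
o3: d²=170 > ρ²=34 → inactive
F = F_att + ΣF_rep = (-0.6375,1.4402)
Δp = p'−p = (-0.0638,0.1440); α = Δx/Fx = (-737/11560) / (-737/1156) = 1/10
check: Δy/Fy = (4495/31212) / (22475/15606) = 1/10 ✓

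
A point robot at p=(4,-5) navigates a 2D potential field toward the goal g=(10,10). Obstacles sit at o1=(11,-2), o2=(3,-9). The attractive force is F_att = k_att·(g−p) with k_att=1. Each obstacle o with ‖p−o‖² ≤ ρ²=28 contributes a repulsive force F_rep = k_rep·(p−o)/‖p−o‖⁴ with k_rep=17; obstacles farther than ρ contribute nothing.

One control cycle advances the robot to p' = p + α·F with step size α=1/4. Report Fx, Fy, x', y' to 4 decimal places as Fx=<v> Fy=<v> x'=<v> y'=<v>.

Fx=6.0588 Fy=15.2353 x'=5.5147 y'=-1.1912

F_att = 1·(g−p) = 1·(6,15) = (6.0000,15.0000)
o1: d²=58 > ρ²=28 → inactive
o2: d²=17 ≤ ρ²=28; F_rep = 17·(1,4)/17² = (0.0588,0.2353)
F = F_att + ΣF_rep = (6.0588,15.2353)
p' = p + 1/4·F = (5.5147,-1.1912)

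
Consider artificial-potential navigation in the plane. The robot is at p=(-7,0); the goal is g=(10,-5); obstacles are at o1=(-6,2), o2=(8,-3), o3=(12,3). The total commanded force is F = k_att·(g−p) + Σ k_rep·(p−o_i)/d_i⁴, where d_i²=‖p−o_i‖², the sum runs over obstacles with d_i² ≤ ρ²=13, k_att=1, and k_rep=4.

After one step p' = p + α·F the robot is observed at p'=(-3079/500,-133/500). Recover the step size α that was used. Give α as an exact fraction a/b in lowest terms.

α = 1/20

F_att = 1·(g−p) = 1·(17,-5) = (17.0000,-5.0000)
o1: d²=5 ≤ ρ²=13; F_rep = 4·(-1,-2)/5² = (-0.1600,-0.3200)
o2: d²=234 > ρ²=13 → inactive
o3: d²=370 > ρ²=13 → inactive
F = F_att + ΣF_rep = (16.8400,-5.3200)
Δp = p'−p = (0.8420,-0.2660); α = Δx/Fx = (421/500) / (421/25) = 1/20
check: Δy/Fy = (-133/500) / (-133/25) = 1/20 ✓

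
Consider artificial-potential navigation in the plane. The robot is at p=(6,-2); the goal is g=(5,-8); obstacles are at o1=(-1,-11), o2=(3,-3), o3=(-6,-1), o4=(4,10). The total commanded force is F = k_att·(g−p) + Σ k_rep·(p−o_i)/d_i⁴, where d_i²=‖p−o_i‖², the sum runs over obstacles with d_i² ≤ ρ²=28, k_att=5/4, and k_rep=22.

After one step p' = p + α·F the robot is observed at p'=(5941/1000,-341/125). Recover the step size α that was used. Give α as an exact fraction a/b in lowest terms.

F_att = 5/4·(g−p) = 5/4·(-1,-6) = (-1.2500,-7.5000)
o1: d²=130 > ρ²=28 → inactive
o2: d²=10 ≤ ρ²=28; F_rep = 22·(3,1)/10² = (0.6600,0.2200)
o3: d²=145 > ρ²=28 → inactive
o4: d²=148 > ρ²=28 → inactive
F = F_att + ΣF_rep = (-0.5900,-7.2800)
Δp = p'−p = (-0.0590,-0.7280); α = Δx/Fx = (-59/1000) / (-59/100) = 1/10
check: Δy/Fy = (-91/125) / (-182/25) = 1/10 ✓

α = 1/10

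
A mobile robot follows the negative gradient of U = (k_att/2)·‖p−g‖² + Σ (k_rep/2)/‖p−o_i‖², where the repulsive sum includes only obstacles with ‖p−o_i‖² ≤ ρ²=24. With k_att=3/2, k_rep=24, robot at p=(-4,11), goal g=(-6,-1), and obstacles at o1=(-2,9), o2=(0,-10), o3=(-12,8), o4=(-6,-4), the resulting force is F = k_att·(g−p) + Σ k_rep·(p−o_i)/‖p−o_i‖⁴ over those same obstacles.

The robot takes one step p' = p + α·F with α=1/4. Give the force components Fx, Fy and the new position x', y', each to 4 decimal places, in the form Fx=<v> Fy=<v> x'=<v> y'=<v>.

F_att = 3/2·(g−p) = 3/2·(-2,-12) = (-3.0000,-18.0000)
o1: d²=8 ≤ ρ²=24; F_rep = 24·(-2,2)/8² = (-0.7500,0.7500)
o2: d²=457 > ρ²=24 → inactive
o3: d²=73 > ρ²=24 → inactive
o4: d²=229 > ρ²=24 → inactive
F = F_att + ΣF_rep = (-3.7500,-17.2500)
p' = p + 1/4·F = (-4.9375,6.6875)

Fx=-3.7500 Fy=-17.2500 x'=-4.9375 y'=6.6875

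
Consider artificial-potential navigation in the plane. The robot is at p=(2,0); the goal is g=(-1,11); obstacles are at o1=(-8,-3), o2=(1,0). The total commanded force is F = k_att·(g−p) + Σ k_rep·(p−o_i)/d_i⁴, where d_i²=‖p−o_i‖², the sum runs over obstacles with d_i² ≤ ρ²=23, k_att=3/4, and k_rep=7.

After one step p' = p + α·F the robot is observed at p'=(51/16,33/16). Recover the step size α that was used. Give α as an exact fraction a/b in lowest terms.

F_att = 3/4·(g−p) = 3/4·(-3,11) = (-2.2500,8.2500)
o1: d²=109 > ρ²=23 → inactive
o2: d²=1 ≤ ρ²=23; F_rep = 7·(1,0)/1² = (7.0000,0.0000)
F = F_att + ΣF_rep = (4.7500,8.2500)
Δp = p'−p = (1.1875,2.0625); α = Δx/Fx = (19/16) / (19/4) = 1/4
check: Δy/Fy = (33/16) / (33/4) = 1/4 ✓

α = 1/4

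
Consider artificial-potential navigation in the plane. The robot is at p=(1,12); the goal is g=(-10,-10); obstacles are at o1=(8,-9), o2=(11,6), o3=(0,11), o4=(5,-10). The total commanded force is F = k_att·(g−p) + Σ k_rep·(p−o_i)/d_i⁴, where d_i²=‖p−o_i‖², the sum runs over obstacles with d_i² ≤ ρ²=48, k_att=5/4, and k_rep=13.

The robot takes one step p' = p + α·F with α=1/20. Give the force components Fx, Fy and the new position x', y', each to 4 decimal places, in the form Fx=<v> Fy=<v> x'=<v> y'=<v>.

F_att = 5/4·(g−p) = 5/4·(-11,-22) = (-13.7500,-27.5000)
o1: d²=490 > ρ²=48 → inactive
o2: d²=136 > ρ²=48 → inactive
o3: d²=2 ≤ ρ²=48; F_rep = 13·(1,1)/2² = (3.2500,3.2500)
o4: d²=500 > ρ²=48 → inactive
F = F_att + ΣF_rep = (-10.5000,-24.2500)
p' = p + 1/20·F = (0.4750,10.7875)

Fx=-10.5000 Fy=-24.2500 x'=0.4750 y'=10.7875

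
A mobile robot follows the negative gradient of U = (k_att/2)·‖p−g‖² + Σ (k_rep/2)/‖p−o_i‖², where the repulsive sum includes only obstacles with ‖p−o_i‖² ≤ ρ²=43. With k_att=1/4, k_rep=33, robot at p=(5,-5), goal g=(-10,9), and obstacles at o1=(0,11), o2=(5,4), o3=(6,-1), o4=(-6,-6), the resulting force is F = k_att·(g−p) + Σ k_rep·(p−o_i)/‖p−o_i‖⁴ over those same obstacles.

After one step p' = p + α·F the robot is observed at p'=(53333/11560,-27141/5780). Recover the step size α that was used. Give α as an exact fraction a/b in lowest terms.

F_att = 1/4·(g−p) = 1/4·(-15,14) = (-3.7500,3.5000)
o1: d²=281 > ρ²=43 → inactive
o2: d²=81 > ρ²=43 → inactive
o3: d²=17 ≤ ρ²=43; F_rep = 33·(-1,-4)/17² = (-0.1142,-0.4567)
o4: d²=122 > ρ²=43 → inactive
F = F_att + ΣF_rep = (-3.8642,3.0433)
Δp = p'−p = (-0.3864,0.3043); α = Δx/Fx = (-4467/11560) / (-4467/1156) = 1/10
check: Δy/Fy = (1759/5780) / (1759/578) = 1/10 ✓

α = 1/10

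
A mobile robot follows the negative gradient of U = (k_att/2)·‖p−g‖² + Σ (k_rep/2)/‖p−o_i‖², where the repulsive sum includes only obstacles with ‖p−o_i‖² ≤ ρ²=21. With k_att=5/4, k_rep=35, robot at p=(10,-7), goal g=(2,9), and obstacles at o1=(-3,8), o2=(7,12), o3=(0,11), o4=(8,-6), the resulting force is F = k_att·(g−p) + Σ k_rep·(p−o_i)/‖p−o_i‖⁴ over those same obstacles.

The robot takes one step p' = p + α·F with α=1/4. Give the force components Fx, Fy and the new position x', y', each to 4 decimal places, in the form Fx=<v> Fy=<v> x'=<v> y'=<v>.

F_att = 5/4·(g−p) = 5/4·(-8,16) = (-10.0000,20.0000)
o1: d²=394 > ρ²=21 → inactive
o2: d²=370 > ρ²=21 → inactive
o3: d²=424 > ρ²=21 → inactive
o4: d²=5 ≤ ρ²=21; F_rep = 35·(2,-1)/5² = (2.8000,-1.4000)
F = F_att + ΣF_rep = (-7.2000,18.6000)
p' = p + 1/4·F = (8.2000,-2.3500)

Fx=-7.2000 Fy=18.6000 x'=8.2000 y'=-2.3500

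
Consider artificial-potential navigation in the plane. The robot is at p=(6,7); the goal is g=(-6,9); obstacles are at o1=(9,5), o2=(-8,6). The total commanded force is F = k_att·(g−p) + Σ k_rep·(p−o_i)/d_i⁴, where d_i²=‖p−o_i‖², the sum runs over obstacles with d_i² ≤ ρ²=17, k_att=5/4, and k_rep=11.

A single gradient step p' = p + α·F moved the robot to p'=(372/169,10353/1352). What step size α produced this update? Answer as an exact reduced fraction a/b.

α = 1/4

F_att = 5/4·(g−p) = 5/4·(-12,2) = (-15.0000,2.5000)
o1: d²=13 ≤ ρ²=17; F_rep = 11·(-3,2)/13² = (-0.1953,0.1302)
o2: d²=197 > ρ²=17 → inactive
F = F_att + ΣF_rep = (-15.1953,2.6302)
Δp = p'−p = (-3.7988,0.6575); α = Δx/Fx = (-642/169) / (-2568/169) = 1/4
check: Δy/Fy = (889/1352) / (889/338) = 1/4 ✓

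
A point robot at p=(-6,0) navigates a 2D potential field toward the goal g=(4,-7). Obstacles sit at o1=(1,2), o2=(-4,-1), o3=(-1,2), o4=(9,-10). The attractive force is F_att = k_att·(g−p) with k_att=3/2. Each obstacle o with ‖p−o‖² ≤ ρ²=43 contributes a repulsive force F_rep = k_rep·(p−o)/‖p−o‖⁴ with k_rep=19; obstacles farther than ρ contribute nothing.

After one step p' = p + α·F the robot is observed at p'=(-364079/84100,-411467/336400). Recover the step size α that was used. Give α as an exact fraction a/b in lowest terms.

α = 1/8

F_att = 3/2·(g−p) = 3/2·(10,-7) = (15.0000,-10.5000)
o1: d²=53 > ρ²=43 → inactive
o2: d²=5 ≤ ρ²=43; F_rep = 19·(-2,1)/5² = (-1.5200,0.7600)
o3: d²=29 ≤ ρ²=43; F_rep = 19·(-5,-2)/29² = (-0.1130,-0.0452)
o4: d²=325 > ρ²=43 → inactive
F = F_att + ΣF_rep = (13.3670,-9.7852)
Δp = p'−p = (1.6709,-1.2231); α = Δx/Fx = (140521/84100) / (281042/21025) = 1/8
check: Δy/Fy = (-411467/336400) / (-411467/42050) = 1/8 ✓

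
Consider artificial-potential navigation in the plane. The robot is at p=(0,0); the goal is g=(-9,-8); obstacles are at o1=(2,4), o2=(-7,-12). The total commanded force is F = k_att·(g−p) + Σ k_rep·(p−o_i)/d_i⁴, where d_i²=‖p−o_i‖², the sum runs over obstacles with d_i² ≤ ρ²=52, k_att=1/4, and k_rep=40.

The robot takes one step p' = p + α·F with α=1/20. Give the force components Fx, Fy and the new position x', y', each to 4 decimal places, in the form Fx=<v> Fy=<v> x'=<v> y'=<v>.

Fx=-2.4500 Fy=-2.4000 x'=-0.1225 y'=-0.1200

F_att = 1/4·(g−p) = 1/4·(-9,-8) = (-2.2500,-2.0000)
o1: d²=20 ≤ ρ²=52; F_rep = 40·(-2,-4)/20² = (-0.2000,-0.4000)
o2: d²=193 > ρ²=52 → inactive
F = F_att + ΣF_rep = (-2.4500,-2.4000)
p' = p + 1/20·F = (-0.1225,-0.1200)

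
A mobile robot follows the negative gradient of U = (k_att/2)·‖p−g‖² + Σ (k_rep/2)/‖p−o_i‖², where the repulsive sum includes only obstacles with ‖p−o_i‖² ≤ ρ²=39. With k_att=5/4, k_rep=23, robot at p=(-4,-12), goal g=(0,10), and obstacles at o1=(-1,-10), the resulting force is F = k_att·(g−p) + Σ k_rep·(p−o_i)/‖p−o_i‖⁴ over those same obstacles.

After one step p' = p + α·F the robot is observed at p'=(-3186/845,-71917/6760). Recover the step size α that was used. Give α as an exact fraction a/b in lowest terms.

F_att = 5/4·(g−p) = 5/4·(4,22) = (5.0000,27.5000)
o1: d²=13 ≤ ρ²=39; F_rep = 23·(-3,-2)/13² = (-0.4083,-0.2722)
F = F_att + ΣF_rep = (4.5917,27.2278)
Δp = p'−p = (0.2296,1.3614); α = Δx/Fx = (194/845) / (776/169) = 1/20
check: Δy/Fy = (9203/6760) / (9203/338) = 1/20 ✓

α = 1/20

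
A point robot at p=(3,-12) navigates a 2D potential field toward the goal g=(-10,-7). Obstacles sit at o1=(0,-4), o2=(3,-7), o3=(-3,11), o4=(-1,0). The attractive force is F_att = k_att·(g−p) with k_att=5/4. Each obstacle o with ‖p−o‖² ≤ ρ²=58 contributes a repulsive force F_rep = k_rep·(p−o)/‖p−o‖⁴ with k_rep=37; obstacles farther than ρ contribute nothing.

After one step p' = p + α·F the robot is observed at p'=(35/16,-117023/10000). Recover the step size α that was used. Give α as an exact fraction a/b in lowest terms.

α = 1/20

F_att = 5/4·(g−p) = 5/4·(-13,5) = (-16.2500,6.2500)
o1: d²=73 > ρ²=58 → inactive
o2: d²=25 ≤ ρ²=58; F_rep = 37·(0,-5)/25² = (0.0000,-0.2960)
o3: d²=565 > ρ²=58 → inactive
o4: d²=160 > ρ²=58 → inactive
F = F_att + ΣF_rep = (-16.2500,5.9540)
Δp = p'−p = (-0.8125,0.2977); α = Δx/Fx = (-13/16) / (-65/4) = 1/20
check: Δy/Fy = (2977/10000) / (2977/500) = 1/20 ✓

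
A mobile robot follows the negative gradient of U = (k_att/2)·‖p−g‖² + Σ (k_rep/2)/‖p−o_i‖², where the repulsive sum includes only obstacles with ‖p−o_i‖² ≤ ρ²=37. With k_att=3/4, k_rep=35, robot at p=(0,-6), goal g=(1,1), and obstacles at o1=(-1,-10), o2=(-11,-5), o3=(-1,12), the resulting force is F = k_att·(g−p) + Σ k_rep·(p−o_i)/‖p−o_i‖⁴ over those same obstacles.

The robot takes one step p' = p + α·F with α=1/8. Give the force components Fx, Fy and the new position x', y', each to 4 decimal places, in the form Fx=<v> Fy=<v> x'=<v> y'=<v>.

Fx=0.8711 Fy=5.7344 x'=0.1089 y'=-5.2832

F_att = 3/4·(g−p) = 3/4·(1,7) = (0.7500,5.2500)
o1: d²=17 ≤ ρ²=37; F_rep = 35·(1,4)/17² = (0.1211,0.4844)
o2: d²=122 > ρ²=37 → inactive
o3: d²=325 > ρ²=37 → inactive
F = F_att + ΣF_rep = (0.8711,5.7344)
p' = p + 1/8·F = (0.1089,-5.2832)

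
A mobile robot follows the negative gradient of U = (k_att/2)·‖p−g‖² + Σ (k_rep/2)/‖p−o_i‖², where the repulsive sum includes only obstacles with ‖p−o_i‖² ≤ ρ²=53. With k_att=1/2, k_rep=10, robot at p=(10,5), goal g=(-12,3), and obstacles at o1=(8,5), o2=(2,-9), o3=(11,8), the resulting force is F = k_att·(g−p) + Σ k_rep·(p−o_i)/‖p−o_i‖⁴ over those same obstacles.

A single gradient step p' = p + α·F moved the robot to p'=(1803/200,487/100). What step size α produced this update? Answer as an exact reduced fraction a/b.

α = 1/10

F_att = 1/2·(g−p) = 1/2·(-22,-2) = (-11.0000,-1.0000)
o1: d²=4 ≤ ρ²=53; F_rep = 10·(2,0)/4² = (1.2500,0.0000)
o2: d²=260 > ρ²=53 → inactive
o3: d²=10 ≤ ρ²=53; F_rep = 10·(-1,-3)/10² = (-0.1000,-0.3000)
F = F_att + ΣF_rep = (-9.8500,-1.3000)
Δp = p'−p = (-0.9850,-0.1300); α = Δx/Fx = (-197/200) / (-197/20) = 1/10
check: Δy/Fy = (-13/100) / (-13/10) = 1/10 ✓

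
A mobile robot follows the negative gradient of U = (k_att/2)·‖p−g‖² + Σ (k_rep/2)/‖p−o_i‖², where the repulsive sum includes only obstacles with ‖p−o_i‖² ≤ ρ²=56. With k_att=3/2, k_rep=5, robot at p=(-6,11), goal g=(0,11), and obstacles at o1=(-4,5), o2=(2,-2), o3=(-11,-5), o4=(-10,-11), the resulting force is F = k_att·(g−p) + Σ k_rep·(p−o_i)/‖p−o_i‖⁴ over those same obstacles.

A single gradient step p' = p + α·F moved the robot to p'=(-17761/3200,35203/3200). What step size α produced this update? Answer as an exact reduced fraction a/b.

F_att = 3/2·(g−p) = 3/2·(6,0) = (9.0000,0.0000)
o1: d²=40 ≤ ρ²=56; F_rep = 5·(-2,6)/40² = (-0.0063,0.0187)
o2: d²=233 > ρ²=56 → inactive
o3: d²=281 > ρ²=56 → inactive
o4: d²=500 > ρ²=56 → inactive
F = F_att + ΣF_rep = (8.9938,0.0187)
Δp = p'−p = (0.4497,0.0009); α = Δx/Fx = (1439/3200) / (1439/160) = 1/20
check: Δy/Fy = (3/3200) / (3/160) = 1/20 ✓

α = 1/20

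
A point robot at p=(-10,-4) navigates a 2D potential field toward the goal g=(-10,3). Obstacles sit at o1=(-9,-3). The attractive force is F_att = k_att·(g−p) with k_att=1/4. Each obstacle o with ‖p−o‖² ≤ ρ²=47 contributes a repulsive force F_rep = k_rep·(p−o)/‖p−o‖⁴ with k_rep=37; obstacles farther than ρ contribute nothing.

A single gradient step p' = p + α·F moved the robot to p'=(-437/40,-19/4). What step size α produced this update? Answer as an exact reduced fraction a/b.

F_att = 1/4·(g−p) = 1/4·(0,7) = (0.0000,1.7500)
o1: d²=2 ≤ ρ²=47; F_rep = 37·(-1,-1)/2² = (-9.2500,-9.2500)
F = F_att + ΣF_rep = (-9.2500,-7.5000)
Δp = p'−p = (-0.9250,-0.7500); α = Δx/Fx = (-37/40) / (-37/4) = 1/10
check: Δy/Fy = (-3/4) / (-15/2) = 1/10 ✓

α = 1/10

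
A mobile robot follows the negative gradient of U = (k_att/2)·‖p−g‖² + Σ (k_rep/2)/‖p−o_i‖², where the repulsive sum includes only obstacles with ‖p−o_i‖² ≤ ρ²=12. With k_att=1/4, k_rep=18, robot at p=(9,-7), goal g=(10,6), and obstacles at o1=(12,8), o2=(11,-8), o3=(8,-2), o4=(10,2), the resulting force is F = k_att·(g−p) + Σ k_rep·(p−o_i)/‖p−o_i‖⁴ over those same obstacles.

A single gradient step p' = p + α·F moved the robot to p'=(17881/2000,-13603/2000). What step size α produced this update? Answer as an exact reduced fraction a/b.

F_att = 1/4·(g−p) = 1/4·(1,13) = (0.2500,3.2500)
o1: d²=234 > ρ²=12 → inactive
o2: d²=5 ≤ ρ²=12; F_rep = 18·(-2,1)/5² = (-1.4400,0.7200)
o3: d²=26 > ρ²=12 → inactive
o4: d²=82 > ρ²=12 → inactive
F = F_att + ΣF_rep = (-1.1900,3.9700)
Δp = p'−p = (-0.0595,0.1985); α = Δx/Fx = (-119/2000) / (-119/100) = 1/20
check: Δy/Fy = (397/2000) / (397/100) = 1/20 ✓

α = 1/20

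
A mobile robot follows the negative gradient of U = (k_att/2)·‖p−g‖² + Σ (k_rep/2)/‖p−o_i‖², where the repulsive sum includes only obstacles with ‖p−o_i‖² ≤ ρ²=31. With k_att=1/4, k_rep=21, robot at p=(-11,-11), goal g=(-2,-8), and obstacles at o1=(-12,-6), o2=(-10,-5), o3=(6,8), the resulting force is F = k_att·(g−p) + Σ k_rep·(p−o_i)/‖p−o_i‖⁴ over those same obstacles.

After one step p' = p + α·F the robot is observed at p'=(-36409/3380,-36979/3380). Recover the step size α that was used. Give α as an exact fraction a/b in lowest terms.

F_att = 1/4·(g−p) = 1/4·(9,3) = (2.2500,0.7500)
o1: d²=26 ≤ ρ²=31; F_rep = 21·(1,-5)/26² = (0.0311,-0.1553)
o2: d²=37 > ρ²=31 → inactive
o3: d²=650 > ρ²=31 → inactive
F = F_att + ΣF_rep = (2.2811,0.5947)
Δp = p'−p = (0.2281,0.0595); α = Δx/Fx = (771/3380) / (771/338) = 1/10
check: Δy/Fy = (201/3380) / (201/338) = 1/10 ✓

α = 1/10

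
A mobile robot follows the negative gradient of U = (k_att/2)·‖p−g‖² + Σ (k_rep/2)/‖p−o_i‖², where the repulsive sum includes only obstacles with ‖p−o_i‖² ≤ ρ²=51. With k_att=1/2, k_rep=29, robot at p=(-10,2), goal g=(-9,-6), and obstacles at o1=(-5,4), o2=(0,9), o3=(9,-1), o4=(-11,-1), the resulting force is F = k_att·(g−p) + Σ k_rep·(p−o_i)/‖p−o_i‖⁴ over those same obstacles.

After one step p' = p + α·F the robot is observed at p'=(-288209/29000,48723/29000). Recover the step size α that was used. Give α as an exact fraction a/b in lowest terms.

α = 1/10

F_att = 1/2·(g−p) = 1/2·(1,-8) = (0.5000,-4.0000)
o1: d²=29 ≤ ρ²=51; F_rep = 29·(-5,-2)/29² = (-0.1724,-0.0690)
o2: d²=149 > ρ²=51 → inactive
o3: d²=370 > ρ²=51 → inactive
o4: d²=10 ≤ ρ²=51; F_rep = 29·(1,3)/10² = (0.2900,0.8700)
F = F_att + ΣF_rep = (0.6176,-3.1990)
Δp = p'−p = (0.0618,-0.3199); α = Δx/Fx = (1791/29000) / (1791/2900) = 1/10
check: Δy/Fy = (-9277/29000) / (-9277/2900) = 1/10 ✓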